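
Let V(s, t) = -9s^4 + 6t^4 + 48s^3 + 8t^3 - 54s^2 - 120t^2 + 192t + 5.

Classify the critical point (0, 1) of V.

local maximum

The mixed partial ∂²V/∂s∂t is 0, so the Hessian at any point is diag(V_ss, V_tt) = diag(36(-3s^2 + 8s - 3), 24(3t^2 + 2t - 10)).
At (0, 1): H = diag(-108, -120).
Both eigenvalues are negative, so H is negative definite: a local maximum.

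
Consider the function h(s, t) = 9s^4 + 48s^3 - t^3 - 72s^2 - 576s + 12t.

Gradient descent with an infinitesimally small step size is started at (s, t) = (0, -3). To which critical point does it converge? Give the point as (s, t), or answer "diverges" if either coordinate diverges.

(2, -2)

h is separable, so gradient descent decouples: s follows -∂h/∂s, t follows -∂h/∂t.
∂h/∂s = 36(s - 2)(s + 2)(s + 4); at s=0 this is -576, so s increases.
∂h/∂t = -3(t - 2)(t + 2); at t=-3 this is -15, so t increases.
s converges to its nearest critical value 2 (a local min of the s-part); t converges to -2. The iterate converges to (2, -2).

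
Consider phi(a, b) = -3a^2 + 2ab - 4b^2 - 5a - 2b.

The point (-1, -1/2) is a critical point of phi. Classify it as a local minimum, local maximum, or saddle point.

The Hessian of phi is constant: H = [[-6, 2], [2, -8]].
det(H) = (-6)·(-8) − 2² = 44.
det(H) > 0 and tr(H) = -14 < 0, so H is negative definite and the point is a local maximum.

local maximum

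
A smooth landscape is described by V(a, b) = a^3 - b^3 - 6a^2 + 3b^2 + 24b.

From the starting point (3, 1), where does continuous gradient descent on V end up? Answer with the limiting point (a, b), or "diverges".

V is separable, so gradient descent decouples: a follows -∂V/∂a, b follows -∂V/∂b.
∂V/∂a = 3a(a - 4); at a=3 this is -9, so a increases.
∂V/∂b = -3(b - 4)(b + 2); at b=1 this is 27, so b decreases.
a converges to its nearest critical value 4 (a local min of the a-part); b converges to -2. The iterate converges to (4, -2).

(4, -2)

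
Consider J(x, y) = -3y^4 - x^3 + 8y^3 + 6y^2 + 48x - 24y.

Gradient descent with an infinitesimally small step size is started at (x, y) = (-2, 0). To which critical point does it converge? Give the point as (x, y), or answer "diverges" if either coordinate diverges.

J is separable, so gradient descent decouples: x follows -∂J/∂x, y follows -∂J/∂y.
∂J/∂x = -3(x - 4)(x + 4); at x=-2 this is 36, so x decreases.
∂J/∂y = -12(y - 2)(y - 1)(y + 1); at y=0 this is -24, so y increases.
x converges to its nearest critical value -4 (a local min of the x-part); y converges to 1. The iterate converges to (-4, 1).

(-4, 1)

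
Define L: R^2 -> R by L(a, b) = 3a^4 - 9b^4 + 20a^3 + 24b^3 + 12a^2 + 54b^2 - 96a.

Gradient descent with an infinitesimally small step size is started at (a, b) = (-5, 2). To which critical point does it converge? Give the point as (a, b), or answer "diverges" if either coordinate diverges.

(-4, 0)

L is separable, so gradient descent decouples: a follows -∂L/∂a, b follows -∂L/∂b.
∂L/∂a = 12(a - 1)(a + 2)(a + 4); at a=-5 this is -216, so a increases.
∂L/∂b = -36b(b - 3)(b + 1); at b=2 this is 216, so b decreases.
a converges to its nearest critical value -4 (a local min of the a-part); b converges to 0. The iterate converges to (-4, 0).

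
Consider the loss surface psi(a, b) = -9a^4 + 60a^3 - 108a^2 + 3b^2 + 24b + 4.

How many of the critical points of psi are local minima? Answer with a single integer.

1

psi separates as a function of a plus a function of b, so ∇psi=0 decouples.
∂psi/∂a = -36a(a - 3)(a - 2) = 0 at a ∈ {0, 2, 3}; ∂psi/∂b = 6(b + 4) = 0 at b ∈ {-4}.
The Hessian is diagonal: diag(psi_aa, psi_bb). Second derivatives: psi_aa(0)=-216, psi_aa(2)=72, psi_aa(3)=-108; psi_bb(-4)=6.
Local minima occur where both diagonal entries positive: (2, -4). Count: 1.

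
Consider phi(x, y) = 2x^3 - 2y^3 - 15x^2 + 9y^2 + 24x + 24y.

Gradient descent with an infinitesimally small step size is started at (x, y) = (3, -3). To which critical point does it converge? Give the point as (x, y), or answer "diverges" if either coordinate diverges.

phi is separable, so gradient descent decouples: x follows -∂phi/∂x, y follows -∂phi/∂y.
∂phi/∂x = 6(x - 4)(x - 1); at x=3 this is -12, so x increases.
∂phi/∂y = -6(y - 4)(y + 1); at y=-3 this is -84, so y increases.
x converges to its nearest critical value 4 (a local min of the x-part); y converges to -1. The iterate converges to (4, -1).

(4, -1)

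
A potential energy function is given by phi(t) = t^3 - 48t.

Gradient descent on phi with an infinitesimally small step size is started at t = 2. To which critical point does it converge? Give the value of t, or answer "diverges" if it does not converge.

phi'(t) = 3(t - 4)(t + 4), so phi'(2) = -36.
Gradient descent moves in the -phi' direction, i.e. t is increasing.
The nearest critical point in that direction is t = 4, where phi'' = 24 > 0 (a local minimum). The iterate converges there.

4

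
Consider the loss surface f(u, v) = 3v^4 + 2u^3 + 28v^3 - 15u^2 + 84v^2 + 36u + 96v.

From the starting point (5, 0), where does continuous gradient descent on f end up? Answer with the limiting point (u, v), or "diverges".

(3, -1)

f is separable, so gradient descent decouples: u follows -∂f/∂u, v follows -∂f/∂v.
∂f/∂u = 6(u - 3)(u - 2); at u=5 this is 36, so u decreases.
∂f/∂v = 12(v + 1)(v + 2)(v + 4); at v=0 this is 96, so v decreases.
u converges to its nearest critical value 3 (a local min of the u-part); v converges to -1. The iterate converges to (3, -1).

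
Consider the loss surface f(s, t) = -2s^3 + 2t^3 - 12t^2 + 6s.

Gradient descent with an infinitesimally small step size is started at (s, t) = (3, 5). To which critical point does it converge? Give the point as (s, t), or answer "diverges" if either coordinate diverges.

diverges

f is separable, so gradient descent decouples: s follows -∂f/∂s, t follows -∂f/∂t.
∂f/∂s = -6(s - 1)(s + 1); at s=3 this is -48, so s increases.
∂f/∂t = 6t(t - 4); at t=5 this is 30, so t decreases.
The s-coordinate has no critical point in that direction and runs off to infinity.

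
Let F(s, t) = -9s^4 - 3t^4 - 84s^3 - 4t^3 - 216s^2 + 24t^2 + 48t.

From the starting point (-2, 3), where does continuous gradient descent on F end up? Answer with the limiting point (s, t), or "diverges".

F is separable, so gradient descent decouples: s follows -∂F/∂s, t follows -∂F/∂t.
∂F/∂s = -36s(s + 3)(s + 4); at s=-2 this is 144, so s decreases.
∂F/∂t = -12(t - 2)(t + 1)(t + 2); at t=3 this is -240, so t increases.
The t-coordinate has no critical point in that direction and runs off to infinity.

diverges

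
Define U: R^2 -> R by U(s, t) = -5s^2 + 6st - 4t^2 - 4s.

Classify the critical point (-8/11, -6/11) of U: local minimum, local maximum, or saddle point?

local maximum

The Hessian of U is constant: H = [[-10, 6], [6, -8]].
det(H) = (-10)·(-8) − 6² = 44.
det(H) > 0 and tr(H) = -18 < 0, so H is negative definite and the point is a local maximum.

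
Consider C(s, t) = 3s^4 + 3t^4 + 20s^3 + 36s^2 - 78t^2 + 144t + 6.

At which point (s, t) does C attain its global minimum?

C(s,t) separates as P(s) + Q(t) + 6, so its minimum is min P + min Q + 6.
P'(s) = 12s(s + 2)(s + 3) vanishes at s ∈ {-3, -2, 0}; Q'(t) = 12(t - 3)(t - 1)(t + 4) vanishes at t ∈ {-4, 1, 3}.
Local minima of P (where P''>0): P(-3)=27, P(0)=0. Local minima of Q: Q(-4)=-1056, Q(3)=-27.
So the global minimum of C is P(0) + Q(-4) + 6 = 0 − 1056 + 6 = -1050, attained at (0, -4).

(0, -4)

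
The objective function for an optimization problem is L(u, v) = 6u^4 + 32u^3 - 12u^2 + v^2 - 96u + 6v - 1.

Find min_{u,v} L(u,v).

L(u,v) separates as P(u) + Q(v) − 1, so its minimum is min P + min Q − 1.
P'(u) = 24(u - 1)(u + 1)(u + 4) vanishes at u ∈ {-4, -1, 1}; Q'(v) = 2v + 6 vanishes at v ∈ {-3}.
Local minima of P (where P''>0): P(-4)=-320, P(1)=-70. Local minima of Q: Q(-3)=-9.
So the global minimum of L is P(-4) + Q(-3) − 1 = -320 − 9 − 1 = -330, attained at (-4, -3).

-330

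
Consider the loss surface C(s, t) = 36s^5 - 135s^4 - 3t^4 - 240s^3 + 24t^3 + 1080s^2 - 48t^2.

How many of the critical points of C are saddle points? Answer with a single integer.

C separates as a function of s plus a function of t, so ∇C=0 decouples.
∂C/∂s = 180s(s - 3)(s - 2)(s + 2) = 0 at s ∈ {-2, 0, 2, 3}; ∂C/∂t = -12t(t - 4)(t - 2) = 0 at t ∈ {0, 2, 4}.
The Hessian is diagonal: diag(C_ss, C_tt). Second derivatives: C_ss(-2)=-7200, C_ss(0)=2160, C_ss(2)=-1440, C_ss(3)=2700; C_tt(0)=-96, C_tt(2)=48, C_tt(4)=-96.
Saddle points occur where the two diagonal entries have opposite signs: (-2, 2), (0, 0), (0, 4), (2, 2), (3, 0), (3, 4). Count: 6.

6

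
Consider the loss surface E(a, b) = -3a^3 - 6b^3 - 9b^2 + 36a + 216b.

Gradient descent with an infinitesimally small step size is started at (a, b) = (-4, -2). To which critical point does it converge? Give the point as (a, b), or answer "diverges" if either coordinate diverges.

E is separable, so gradient descent decouples: a follows -∂E/∂a, b follows -∂E/∂b.
∂E/∂a = -9(a - 2)(a + 2); at a=-4 this is -108, so a increases.
∂E/∂b = -18(b - 3)(b + 4); at b=-2 this is 180, so b decreases.
a converges to its nearest critical value -2 (a local min of the a-part); b converges to -4. The iterate converges to (-2, -4).

(-2, -4)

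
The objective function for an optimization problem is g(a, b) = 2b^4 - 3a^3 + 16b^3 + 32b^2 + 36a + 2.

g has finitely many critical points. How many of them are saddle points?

3

g separates as a function of a plus a function of b, so ∇g=0 decouples.
∂g/∂a = -9(a - 2)(a + 2) = 0 at a ∈ {-2, 2}; ∂g/∂b = 8b(b + 2)(b + 4) = 0 at b ∈ {-4, -2, 0}.
The Hessian is diagonal: diag(g_aa, g_bb). Second derivatives: g_aa(-2)=36, g_aa(2)=-36; g_bb(-4)=64, g_bb(-2)=-32, g_bb(0)=64.
Saddle points occur where the two diagonal entries have opposite signs: (-2, -2), (2, -4), (2, 0). Count: 3.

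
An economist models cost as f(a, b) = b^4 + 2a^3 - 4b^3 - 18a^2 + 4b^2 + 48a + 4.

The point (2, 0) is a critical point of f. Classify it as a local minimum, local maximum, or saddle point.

saddle point

The mixed partial ∂²f/∂a∂b is 0, so the Hessian at any point is diag(f_aa, f_bb) = diag(12(a - 3), 4(3b^2 - 6b + 2)).
At (2, 0): H = diag(-12, 8).
The eigenvalues have opposite signs, so H is indefinite: a saddle point.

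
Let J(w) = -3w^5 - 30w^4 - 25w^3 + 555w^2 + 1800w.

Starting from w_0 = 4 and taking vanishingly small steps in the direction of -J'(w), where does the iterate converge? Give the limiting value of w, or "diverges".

diverges

J'(w) = -15(w - 3)(w + 2)(w + 4)(w + 5), so J'(4) = -6480.
Gradient descent moves in the -J' direction, i.e. w is increasing.
There is no critical point above w=4, and J' keeps the same sign, so the iterate runs off to +∞.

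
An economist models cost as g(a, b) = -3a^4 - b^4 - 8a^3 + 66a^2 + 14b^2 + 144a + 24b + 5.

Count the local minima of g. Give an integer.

g separates as a function of a plus a function of b, so ∇g=0 decouples.
∂g/∂a = -12(a - 3)(a + 1)(a + 4) = 0 at a ∈ {-4, -1, 3}; ∂g/∂b = -4(b - 3)(b + 1)(b + 2) = 0 at b ∈ {-2, -1, 3}.
The Hessian is diagonal: diag(g_aa, g_bb). Second derivatives: g_aa(-4)=-252, g_aa(-1)=144, g_aa(3)=-336; g_bb(-2)=-20, g_bb(-1)=16, g_bb(3)=-80.
Local minima occur where both diagonal entries positive: (-1, -1). Count: 1.

1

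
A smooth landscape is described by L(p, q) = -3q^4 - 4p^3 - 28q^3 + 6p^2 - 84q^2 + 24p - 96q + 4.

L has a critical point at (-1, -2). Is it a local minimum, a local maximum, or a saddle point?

The mixed partial ∂²L/∂p∂q is 0, so the Hessian at any point is diag(L_pp, L_qq) = diag(12(-2p + 1), -12(3q^2 + 14q + 14)).
At (-1, -2): H = diag(36, 24).
Both eigenvalues are positive, so H is positive definite: a local minimum.

local minimum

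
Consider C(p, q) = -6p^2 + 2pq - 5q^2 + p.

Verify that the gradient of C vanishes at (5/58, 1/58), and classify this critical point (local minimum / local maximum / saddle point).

∇C = (-12p + 2q + 1, 2p - 10q); substituting (5/58, 1/58) gives ∇C = (0, 0), so (5/58, 1/58) is indeed a critical point.
The Hessian of C is constant: H = [[-12, 2], [2, -10]].
det(H) = (-12)·(-10) − 2² = 116.
det(H) > 0 and tr(H) = -22 < 0, so H is negative definite and the point is a local maximum.

local maximum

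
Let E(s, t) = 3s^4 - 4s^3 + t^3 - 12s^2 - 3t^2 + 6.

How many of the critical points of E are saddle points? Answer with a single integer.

3

E separates as a function of s plus a function of t, so ∇E=0 decouples.
∂E/∂s = 12s(s - 2)(s + 1) = 0 at s ∈ {-1, 0, 2}; ∂E/∂t = 3t(t - 2) = 0 at t ∈ {0, 2}.
The Hessian is diagonal: diag(E_ss, E_tt). Second derivatives: E_ss(-1)=36, E_ss(0)=-24, E_ss(2)=72; E_tt(0)=-6, E_tt(2)=6.
Saddle points occur where the two diagonal entries have opposite signs: (-1, 0), (0, 2), (2, 0). Count: 3.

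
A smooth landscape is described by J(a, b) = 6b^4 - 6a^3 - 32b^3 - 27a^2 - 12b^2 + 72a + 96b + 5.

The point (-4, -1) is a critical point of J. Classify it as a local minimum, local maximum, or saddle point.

The mixed partial ∂²J/∂a∂b is 0, so the Hessian at any point is diag(J_aa, J_bb) = diag(-18(2a + 3), 24(3b^2 - 8b - 1)).
At (-4, -1): H = diag(90, 240).
Both eigenvalues are positive, so H is positive definite: a local minimum.

local minimum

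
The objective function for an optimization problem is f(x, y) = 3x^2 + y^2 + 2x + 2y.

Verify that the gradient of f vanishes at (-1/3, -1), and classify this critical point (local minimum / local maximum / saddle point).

local minimum

∇f = (6x + 2, 2y + 2); substituting (-1/3, -1) gives ∇f = (0, 0), so (-1/3, -1) is indeed a critical point.
The Hessian of f is constant: H = [[6, 0], [0, 2]].
det(H) = 6·2 − 0² = 12.
det(H) > 0 and tr(H) = 8 > 0, so H is positive definite and the point is a local minimum.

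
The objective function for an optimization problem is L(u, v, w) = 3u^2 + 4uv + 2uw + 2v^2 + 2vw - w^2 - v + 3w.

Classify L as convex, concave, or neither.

L is quadratic, so its Hessian is the constant matrix H = [[6, 4, 2], [4, 4, 2], [2, 2, -2]].
Leading principal minors: 6, 8, -24.
Neither pattern holds ⇒ H is indefinite ⇒ neither convex nor concave.

neither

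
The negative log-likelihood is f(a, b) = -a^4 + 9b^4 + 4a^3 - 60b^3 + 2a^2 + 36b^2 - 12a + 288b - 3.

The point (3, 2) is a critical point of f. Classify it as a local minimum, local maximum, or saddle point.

local maximum

The mixed partial ∂²f/∂a∂b is 0, so the Hessian at any point is diag(f_aa, f_bb) = diag(4(-3a^2 + 6a + 1), 36(3b^2 - 10b + 2)).
At (3, 2): H = diag(-32, -216).
Both eigenvalues are negative, so H is negative definite: a local maximum.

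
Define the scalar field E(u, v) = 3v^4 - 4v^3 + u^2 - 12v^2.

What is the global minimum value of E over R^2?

E(u,v) separates as P(u) + Q(v), so its minimum is min P + min Q.
P'(u) = 2u vanishes at u ∈ {0}; Q'(v) = 12v(v - 2)(v + 1) vanishes at v ∈ {-1, 0, 2}.
Local minima of P (where P''>0): P(0)=0. Local minima of Q: Q(-1)=-5, Q(2)=-32.
So the global minimum of E is P(0) + Q(2) = 0 − 32 = -32, attained at (0, 2).

-32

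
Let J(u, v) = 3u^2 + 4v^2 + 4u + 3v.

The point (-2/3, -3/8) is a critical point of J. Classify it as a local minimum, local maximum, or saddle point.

local minimum

The Hessian of J is constant: H = [[6, 0], [0, 8]].
det(H) = 6·8 − 0² = 48.
det(H) > 0 and tr(H) = 14 > 0, so H is positive definite and the point is a local minimum.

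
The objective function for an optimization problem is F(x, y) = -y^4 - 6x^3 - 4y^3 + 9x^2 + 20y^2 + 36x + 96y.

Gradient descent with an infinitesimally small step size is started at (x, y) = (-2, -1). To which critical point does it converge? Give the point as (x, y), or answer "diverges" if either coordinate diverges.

F is separable, so gradient descent decouples: x follows -∂F/∂x, y follows -∂F/∂y.
∂F/∂x = -18(x - 2)(x + 1); at x=-2 this is -72, so x increases.
∂F/∂y = -4(y - 3)(y + 2)(y + 4); at y=-1 this is 48, so y decreases.
x converges to its nearest critical value -1 (a local min of the x-part); y converges to -2. The iterate converges to (-1, -2).

(-1, -2)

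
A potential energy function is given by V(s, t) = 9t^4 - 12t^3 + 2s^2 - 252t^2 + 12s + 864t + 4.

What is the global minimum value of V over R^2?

-4430

V(s,t) separates as P(s) + Q(t) + 4, so its minimum is min P + min Q + 4.
P'(s) = 4s + 12 vanishes at s ∈ {-3}; Q'(t) = 36(t - 3)(t - 2)(t + 4) vanishes at t ∈ {-4, 2, 3}.
Local minima of P (where P''>0): P(-3)=-18. Local minima of Q: Q(-4)=-4416, Q(3)=729.
So the global minimum of V is P(-3) + Q(-4) + 4 = -18 − 4416 + 4 = -4430, attained at (-3, -4).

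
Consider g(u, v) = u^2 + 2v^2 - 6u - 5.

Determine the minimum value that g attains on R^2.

-14

g(u,v) separates as P(u) + Q(v) − 5, so its minimum is min P + min Q − 5.
P'(u) = 2u - 6 vanishes at u ∈ {3}; Q'(v) = 4v vanishes at v ∈ {0}.
Local minima of P (where P''>0): P(3)=-9. Local minima of Q: Q(0)=0.
So the global minimum of g is P(3) + Q(0) − 5 = -9 + 0 − 5 = -14, attained at (3, 0).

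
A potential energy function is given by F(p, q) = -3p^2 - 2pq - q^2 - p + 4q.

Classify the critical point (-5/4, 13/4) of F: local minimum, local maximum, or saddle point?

The Hessian of F is constant: H = [[-6, -2], [-2, -2]].
det(H) = (-6)·(-2) − (-2)² = 8.
det(H) > 0 and tr(H) = -8 < 0, so H is negative definite and the point is a local maximum.

local maximum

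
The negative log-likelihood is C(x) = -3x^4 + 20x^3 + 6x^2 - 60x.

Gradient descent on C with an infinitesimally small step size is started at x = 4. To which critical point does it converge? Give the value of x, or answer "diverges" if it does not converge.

C'(x) = -12(x - 5)(x - 1)(x + 1), so C'(4) = 180.
Gradient descent moves in the -C' direction, i.e. x is decreasing.
The nearest critical point in that direction is x = 1, where C'' = 96 > 0 (a local minimum). The iterate converges there.

1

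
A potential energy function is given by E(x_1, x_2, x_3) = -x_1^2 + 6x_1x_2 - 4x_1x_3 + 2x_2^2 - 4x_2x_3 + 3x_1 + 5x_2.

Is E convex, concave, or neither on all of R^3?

neither

E is quadratic, so its Hessian is the constant matrix H = [[-2, 6, -4], [6, 4, -4], [-4, -4, 0]].
Leading principal minors: -2, -44, 160.
Neither pattern holds ⇒ H is indefinite ⇒ neither convex nor concave.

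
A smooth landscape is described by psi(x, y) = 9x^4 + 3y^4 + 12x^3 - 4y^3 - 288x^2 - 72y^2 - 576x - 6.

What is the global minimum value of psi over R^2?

-4486

psi(x,y) separates as P(x) + Q(y) − 6, so its minimum is min P + min Q − 6.
P'(x) = 36(x - 4)(x + 1)(x + 4) vanishes at x ∈ {-4, -1, 4}; Q'(y) = 12y(y - 4)(y + 3) vanishes at y ∈ {-3, 0, 4}.
Local minima of P (where P''>0): P(-4)=-768, P(4)=-3840. Local minima of Q: Q(-3)=-297, Q(4)=-640.
So the global minimum of psi is P(4) + Q(4) − 6 = -3840 − 640 − 6 = -4486, attained at (4, 4).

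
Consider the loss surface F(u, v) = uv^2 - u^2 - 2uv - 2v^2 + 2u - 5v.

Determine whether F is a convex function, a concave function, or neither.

neither

The term uv^2 is cubic, so the Hessian is not constant.
∂²F/∂v² = 2u - 4, which takes both signs as u varies (negative for sufficiently negative u). A diagonal entry of the Hessian changing sign means the Hessian is neither positive- nor negative-semidefinite on all of R^2.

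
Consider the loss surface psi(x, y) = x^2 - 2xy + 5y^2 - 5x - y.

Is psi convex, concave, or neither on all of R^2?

psi is quadratic, so its Hessian is the constant matrix H = [[2, -2], [-2, 10]].
det(H) = 16, tr(H) = 12.
det(H) > 0 and tr(H) > 0, so H is positive definite everywhere: convex.

convex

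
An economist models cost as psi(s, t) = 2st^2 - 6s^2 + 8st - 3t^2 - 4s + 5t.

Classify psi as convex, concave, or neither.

The term 2st^2 is cubic, so the Hessian is not constant.
∂²psi/∂t² = 4s - 6, which takes both signs as s varies (negative for sufficiently negative s). A diagonal entry of the Hessian changing sign means the Hessian is neither positive- nor negative-semidefinite on all of R^2.

neither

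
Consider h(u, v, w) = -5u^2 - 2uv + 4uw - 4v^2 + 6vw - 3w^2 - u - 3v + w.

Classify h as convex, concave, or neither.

h is quadratic, so its Hessian is the constant matrix H = [[-10, -2, 4], [-2, -8, 6], [4, 6, -6]].
Leading principal minors: -10, 76, -64.
Signs alternate −, +, − ⇒ H ≺ 0 ⇒ concave.

concave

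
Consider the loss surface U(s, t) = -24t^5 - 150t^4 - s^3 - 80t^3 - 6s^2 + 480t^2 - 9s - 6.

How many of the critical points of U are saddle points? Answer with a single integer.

4

U separates as a function of s plus a function of t, so ∇U=0 decouples.
∂U/∂s = -3(s + 1)(s + 3) = 0 at s ∈ {-3, -1}; ∂U/∂t = -120t(t - 1)(t + 2)(t + 4) = 0 at t ∈ {-4, -2, 0, 1}.
The Hessian is diagonal: diag(U_ss, U_tt). Second derivatives: U_ss(-3)=6, U_ss(-1)=-6; U_tt(-4)=4800, U_tt(-2)=-1440, U_tt(0)=960, U_tt(1)=-1800.
Saddle points occur where the two diagonal entries have opposite signs: (-3, -2), (-3, 1), (-1, -4), (-1, 0). Count: 4.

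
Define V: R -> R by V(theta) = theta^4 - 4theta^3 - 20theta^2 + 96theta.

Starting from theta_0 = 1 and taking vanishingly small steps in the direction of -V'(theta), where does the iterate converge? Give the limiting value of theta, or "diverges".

-3

V'(theta) = 4(theta - 4)(theta - 2)(theta + 3), so V'(1) = 48.
Gradient descent moves in the -V' direction, i.e. theta is decreasing.
The nearest critical point in that direction is theta = -3, where V'' = 140 > 0 (a local minimum). The iterate converges there.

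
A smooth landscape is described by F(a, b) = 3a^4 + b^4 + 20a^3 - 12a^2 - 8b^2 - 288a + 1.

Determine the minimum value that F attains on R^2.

F(a,b) separates as P(a) + Q(b) + 1, so its minimum is min P + min Q + 1.
P'(a) = 12(a - 2)(a + 3)(a + 4) vanishes at a ∈ {-4, -3, 2}; Q'(b) = 4b(b - 2)(b + 2) vanishes at b ∈ {-2, 0, 2}.
Local minima of P (where P''>0): P(-4)=448, P(2)=-416. Local minima of Q: Q(-2)=-16, Q(2)=-16.
So the global minimum of F is P(2) + Q(-2) + 1 = -416 − 16 + 1 = -431, attained at (2, -2).

-431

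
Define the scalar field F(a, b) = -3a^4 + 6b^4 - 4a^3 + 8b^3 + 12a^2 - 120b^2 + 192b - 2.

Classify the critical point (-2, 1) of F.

local maximum

The mixed partial ∂²F/∂a∂b is 0, so the Hessian at any point is diag(F_aa, F_bb) = diag(12(-3a^2 - 2a + 2), 24(3b^2 + 2b - 10)).
At (-2, 1): H = diag(-72, -120).
Both eigenvalues are negative, so H is negative definite: a local maximum.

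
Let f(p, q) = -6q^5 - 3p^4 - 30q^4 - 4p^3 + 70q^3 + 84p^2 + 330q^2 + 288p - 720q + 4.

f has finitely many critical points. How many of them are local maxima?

f separates as a function of p plus a function of q, so ∇f=0 decouples.
∂f/∂p = -12(p - 4)(p + 2)(p + 3) = 0 at p ∈ {-3, -2, 4}; ∂f/∂q = -30(q - 2)(q - 1)(q + 3)(q + 4) = 0 at q ∈ {-4, -3, 1, 2}.
The Hessian is diagonal: diag(f_pp, f_qq). Second derivatives: f_pp(-3)=-84, f_pp(-2)=72, f_pp(4)=-504; f_qq(-4)=900, f_qq(-3)=-600, f_qq(1)=600, f_qq(2)=-900.
Local maxima occur where both diagonal entries negative: (-3, -3), (-3, 2), (4, -3), (4, 2). Count: 4.

4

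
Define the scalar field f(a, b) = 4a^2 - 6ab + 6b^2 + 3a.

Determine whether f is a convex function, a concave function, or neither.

convex

f is quadratic, so its Hessian is the constant matrix H = [[8, -6], [-6, 12]].
det(H) = 60, tr(H) = 20.
det(H) > 0 and tr(H) > 0, so H is positive definite everywhere: convex.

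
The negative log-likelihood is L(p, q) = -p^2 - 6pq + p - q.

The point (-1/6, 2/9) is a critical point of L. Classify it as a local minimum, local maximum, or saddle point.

The Hessian of L is constant: H = [[-2, -6], [-6, 0]].
det(H) = (-2)·0 − (-6)² = -36.
Since det(H) < 0, H is indefinite and the critical point is a saddle point.

saddle point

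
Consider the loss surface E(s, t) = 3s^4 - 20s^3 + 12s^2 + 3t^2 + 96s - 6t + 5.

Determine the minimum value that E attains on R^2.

E(s,t) separates as P(s) + Q(t) + 5, so its minimum is min P + min Q + 5.
P'(s) = 12(s - 4)(s - 2)(s + 1) vanishes at s ∈ {-1, 2, 4}; Q'(t) = 6(t - 1) vanishes at t ∈ {1}.
Local minima of P (where P''>0): P(-1)=-61, P(4)=64. Local minima of Q: Q(1)=-3.
So the global minimum of E is P(-1) + Q(1) + 5 = -61 − 3 + 5 = -59, attained at (-1, 1).

-59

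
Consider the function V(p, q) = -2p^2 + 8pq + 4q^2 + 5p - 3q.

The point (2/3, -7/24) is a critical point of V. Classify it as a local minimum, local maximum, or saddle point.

The Hessian of V is constant: H = [[-4, 8], [8, 8]].
det(H) = (-4)·8 − 8² = -96.
Since det(H) < 0, H is indefinite and the critical point is a saddle point.

saddle point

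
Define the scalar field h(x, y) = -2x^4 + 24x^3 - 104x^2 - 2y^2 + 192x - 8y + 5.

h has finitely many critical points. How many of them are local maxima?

h separates as a function of x plus a function of y, so ∇h=0 decouples.
∂h/∂x = -8(x - 4)(x - 3)(x - 2) = 0 at x ∈ {2, 3, 4}; ∂h/∂y = -4(y + 2) = 0 at y ∈ {-2}.
The Hessian is diagonal: diag(h_xx, h_yy). Second derivatives: h_xx(2)=-16, h_xx(3)=8, h_xx(4)=-16; h_yy(-2)=-4.
Local maxima occur where both diagonal entries negative: (2, -2), (4, -2). Count: 2.

2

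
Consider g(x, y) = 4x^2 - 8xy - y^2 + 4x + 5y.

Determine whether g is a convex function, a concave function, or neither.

g is quadratic, so its Hessian is the constant matrix H = [[8, -8], [-8, -2]].
det(H) = -80, tr(H) = 6.
det(H) < 0, so H is indefinite: neither convex nor concave.

neither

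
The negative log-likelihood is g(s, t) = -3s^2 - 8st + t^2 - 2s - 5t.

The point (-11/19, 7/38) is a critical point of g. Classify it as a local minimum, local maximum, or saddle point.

saddle point

The Hessian of g is constant: H = [[-6, -8], [-8, 2]].
det(H) = (-6)·2 − (-8)² = -76.
Since det(H) < 0, H is indefinite and the critical point is a saddle point.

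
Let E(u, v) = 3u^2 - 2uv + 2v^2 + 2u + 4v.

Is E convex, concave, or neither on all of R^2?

convex

E is quadratic, so its Hessian is the constant matrix H = [[6, -2], [-2, 4]].
det(H) = 20, tr(H) = 10.
det(H) > 0 and tr(H) > 0, so H is positive definite everywhere: convex.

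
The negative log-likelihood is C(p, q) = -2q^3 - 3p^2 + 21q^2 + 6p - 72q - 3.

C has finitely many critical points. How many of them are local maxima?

C separates as a function of p plus a function of q, so ∇C=0 decouples.
∂C/∂p = -6(p - 1) = 0 at p ∈ {1}; ∂C/∂q = -6(q - 4)(q - 3) = 0 at q ∈ {3, 4}.
The Hessian is diagonal: diag(C_pp, C_qq). Second derivatives: C_pp(1)=-6; C_qq(3)=6, C_qq(4)=-6.
Local maxima occur where both diagonal entries negative: (1, 4). Count: 1.

1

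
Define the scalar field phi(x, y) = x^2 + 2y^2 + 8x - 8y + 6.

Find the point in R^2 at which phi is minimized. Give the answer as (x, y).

(-4, 2)

phi(x,y) separates as P(x) + Q(y) + 6, so its minimum is min P + min Q + 6.
P'(x) = 2x + 8 vanishes at x ∈ {-4}; Q'(y) = 4y - 8 vanishes at y ∈ {2}.
Local minima of P (where P''>0): P(-4)=-16. Local minima of Q: Q(2)=-8.
So the global minimum of phi is P(-4) + Q(2) + 6 = -16 − 8 + 6 = -18, attained at (-4, 2).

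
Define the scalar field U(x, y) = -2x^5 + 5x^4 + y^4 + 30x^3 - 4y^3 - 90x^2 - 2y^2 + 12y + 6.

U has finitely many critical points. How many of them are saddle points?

6

U separates as a function of x plus a function of y, so ∇U=0 decouples.
∂U/∂x = -10x(x - 3)(x - 2)(x + 3) = 0 at x ∈ {-3, 0, 2, 3}; ∂U/∂y = 4(y - 3)(y - 1)(y + 1) = 0 at y ∈ {-1, 1, 3}.
The Hessian is diagonal: diag(U_xx, U_yy). Second derivatives: U_xx(-3)=900, U_xx(0)=-180, U_xx(2)=100, U_xx(3)=-180; U_yy(-1)=32, U_yy(1)=-16, U_yy(3)=32.
Saddle points occur where the two diagonal entries have opposite signs: (-3, 1), (0, -1), (0, 3), (2, 1), (3, -1), (3, 3). Count: 6.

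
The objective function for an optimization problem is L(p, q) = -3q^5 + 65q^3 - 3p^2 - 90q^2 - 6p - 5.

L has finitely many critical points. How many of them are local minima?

0

L separates as a function of p plus a function of q, so ∇L=0 decouples.
∂L/∂p = -6(p + 1) = 0 at p ∈ {-1}; ∂L/∂q = -15q(q - 3)(q - 1)(q + 4) = 0 at q ∈ {-4, 0, 1, 3}.
The Hessian is diagonal: diag(L_pp, L_qq). Second derivatives: L_pp(-1)=-6; L_qq(-4)=2100, L_qq(0)=-180, L_qq(1)=150, L_qq(3)=-630.
Local minima occur where both diagonal entries positive: none. Count: 0.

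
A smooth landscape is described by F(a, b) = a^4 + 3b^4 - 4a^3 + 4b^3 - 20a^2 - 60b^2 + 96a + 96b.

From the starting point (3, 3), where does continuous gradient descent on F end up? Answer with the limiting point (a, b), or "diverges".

(4, 2)

F is separable, so gradient descent decouples: a follows -∂F/∂a, b follows -∂F/∂b.
∂F/∂a = 4(a - 4)(a - 2)(a + 3); at a=3 this is -24, so a increases.
∂F/∂b = 12(b - 2)(b - 1)(b + 4); at b=3 this is 168, so b decreases.
a converges to its nearest critical value 4 (a local min of the a-part); b converges to 2. The iterate converges to (4, 2).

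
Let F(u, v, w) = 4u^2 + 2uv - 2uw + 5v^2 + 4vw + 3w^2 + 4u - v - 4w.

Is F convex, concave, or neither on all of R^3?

F is quadratic, so its Hessian is the constant matrix H = [[8, 2, -2], [2, 10, 4], [-2, 4, 6]].
Leading principal minors: 8, 76, 256.
All positive ⇒ H ≻ 0 ⇒ convex.

convex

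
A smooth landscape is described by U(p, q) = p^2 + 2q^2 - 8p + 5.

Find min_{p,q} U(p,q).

-11

U(p,q) separates as A(p) + B(q) + 5, so its minimum is min A + min B + 5.
A'(p) = 2p - 8 vanishes at p ∈ {4}; B'(q) = 4q vanishes at q ∈ {0}.
Local minima of A (where A''>0): A(4)=-16. Local minima of B: B(0)=0.
So the global minimum of U is A(4) + B(0) + 5 = -16 + 0 + 5 = -11, attained at (4, 0).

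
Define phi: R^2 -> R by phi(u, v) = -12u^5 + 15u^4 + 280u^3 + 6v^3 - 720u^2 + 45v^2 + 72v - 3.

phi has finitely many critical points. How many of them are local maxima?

2

phi separates as a function of u plus a function of v, so ∇phi=0 decouples.
∂phi/∂u = -60u(u - 3)(u - 2)(u + 4) = 0 at u ∈ {-4, 0, 2, 3}; ∂phi/∂v = 18(v + 1)(v + 4) = 0 at v ∈ {-4, -1}.
The Hessian is diagonal: diag(phi_uu, phi_vv). Second derivatives: phi_uu(-4)=10080, phi_uu(0)=-1440, phi_uu(2)=720, phi_uu(3)=-1260; phi_vv(-4)=-54, phi_vv(-1)=54.
Local maxima occur where both diagonal entries negative: (0, -4), (3, -4). Count: 2.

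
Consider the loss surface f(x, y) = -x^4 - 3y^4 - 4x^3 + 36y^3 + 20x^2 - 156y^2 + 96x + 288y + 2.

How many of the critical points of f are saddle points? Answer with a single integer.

f separates as a function of x plus a function of y, so ∇f=0 decouples.
∂f/∂x = -4(x - 3)(x + 2)(x + 4) = 0 at x ∈ {-4, -2, 3}; ∂f/∂y = -12(y - 4)(y - 3)(y - 2) = 0 at y ∈ {2, 3, 4}.
The Hessian is diagonal: diag(f_xx, f_yy). Second derivatives: f_xx(-4)=-56, f_xx(-2)=40, f_xx(3)=-140; f_yy(2)=-24, f_yy(3)=12, f_yy(4)=-24.
Saddle points occur where the two diagonal entries have opposite signs: (-4, 3), (-2, 2), (-2, 4), (3, 3). Count: 4.

4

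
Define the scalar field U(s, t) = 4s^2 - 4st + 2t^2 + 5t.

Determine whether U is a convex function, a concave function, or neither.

U is quadratic, so its Hessian is the constant matrix H = [[8, -4], [-4, 4]].
det(H) = 16, tr(H) = 12.
det(H) > 0 and tr(H) > 0, so H is positive definite everywhere: convex.

convex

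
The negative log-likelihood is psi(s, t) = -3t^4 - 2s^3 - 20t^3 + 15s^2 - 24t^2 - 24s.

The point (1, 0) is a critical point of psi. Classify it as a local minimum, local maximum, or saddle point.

The mixed partial ∂²psi/∂s∂t is 0, so the Hessian at any point is diag(psi_ss, psi_tt) = diag(6(-2s + 5), -12(3t^2 + 10t + 4)).
At (1, 0): H = diag(18, -48).
The eigenvalues have opposite signs, so H is indefinite: a saddle point.

saddle point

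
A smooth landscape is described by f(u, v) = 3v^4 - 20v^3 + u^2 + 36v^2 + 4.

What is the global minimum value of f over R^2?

f(u,v) separates as P(u) + Q(v) + 4, so its minimum is min P + min Q + 4.
P'(u) = 2u vanishes at u ∈ {0}; Q'(v) = 12v(v - 3)(v - 2) vanishes at v ∈ {0, 2, 3}.
Local minima of P (where P''>0): P(0)=0. Local minima of Q: Q(0)=0, Q(3)=27.
So the global minimum of f is P(0) + Q(0) + 4 = 0 + 0 + 4 = 4, attained at (0, 0).

4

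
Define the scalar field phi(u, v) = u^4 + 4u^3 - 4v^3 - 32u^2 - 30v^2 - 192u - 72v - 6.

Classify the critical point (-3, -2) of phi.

local maximum

The mixed partial ∂²phi/∂u∂v is 0, so the Hessian at any point is diag(phi_uu, phi_vv) = diag(4(3u^2 + 6u - 16), -12(2v + 5)).
At (-3, -2): H = diag(-28, -12).
Both eigenvalues are negative, so H is negative definite: a local maximum.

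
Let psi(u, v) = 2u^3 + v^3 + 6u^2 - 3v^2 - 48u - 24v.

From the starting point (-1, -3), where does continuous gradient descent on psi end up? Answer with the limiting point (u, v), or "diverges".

diverges

psi is separable, so gradient descent decouples: u follows -∂psi/∂u, v follows -∂psi/∂v.
∂psi/∂u = 6(u - 2)(u + 4); at u=-1 this is -54, so u increases.
∂psi/∂v = 3(v - 4)(v + 2); at v=-3 this is 21, so v decreases.
The v-coordinate has no critical point in that direction and runs off to infinity.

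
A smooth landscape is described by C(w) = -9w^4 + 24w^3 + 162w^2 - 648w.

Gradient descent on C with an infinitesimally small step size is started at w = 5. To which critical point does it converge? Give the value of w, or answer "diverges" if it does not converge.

C'(w) = -36(w - 3)(w - 2)(w + 3), so C'(5) = -1728.
Gradient descent moves in the -C' direction, i.e. w is increasing.
There is no critical point above w=5, and C' keeps the same sign, so the iterate runs off to +∞.

diverges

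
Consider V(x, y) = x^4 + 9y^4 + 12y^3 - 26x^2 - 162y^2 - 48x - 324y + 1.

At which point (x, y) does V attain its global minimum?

V(x,y) separates as P(x) + Q(y) + 1, so its minimum is min P + min Q + 1.
P'(x) = 4(x - 4)(x + 1)(x + 3) vanishes at x ∈ {-3, -1, 4}; Q'(y) = 36(y - 3)(y + 1)(y + 3) vanishes at y ∈ {-3, -1, 3}.
Local minima of P (where P''>0): P(-3)=-9, P(4)=-352. Local minima of Q: Q(-3)=-81, Q(3)=-1377.
So the global minimum of V is P(4) + Q(3) + 1 = -352 − 1377 + 1 = -1728, attained at (4, 3).

(4, 3)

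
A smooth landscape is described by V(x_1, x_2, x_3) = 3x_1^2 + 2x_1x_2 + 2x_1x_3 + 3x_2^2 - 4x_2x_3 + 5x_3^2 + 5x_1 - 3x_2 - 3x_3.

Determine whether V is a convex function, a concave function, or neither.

V is quadratic, so its Hessian is the constant matrix H = [[6, 2, 2], [2, 6, -4], [2, -4, 10]].
Leading principal minors: 6, 32, 168.
All positive ⇒ H ≻ 0 ⇒ convex.

convex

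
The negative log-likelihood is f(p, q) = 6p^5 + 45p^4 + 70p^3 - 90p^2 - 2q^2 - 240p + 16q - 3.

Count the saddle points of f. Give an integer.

2

f separates as a function of p plus a function of q, so ∇f=0 decouples.
∂f/∂p = 30(p - 1)(p + 1)(p + 2)(p + 4) = 0 at p ∈ {-4, -2, -1, 1}; ∂f/∂q = -4(q - 4) = 0 at q ∈ {4}.
The Hessian is diagonal: diag(f_pp, f_qq). Second derivatives: f_pp(-4)=-900, f_pp(-2)=180, f_pp(-1)=-180, f_pp(1)=900; f_qq(4)=-4.
Saddle points occur where the two diagonal entries have opposite signs: (-2, 4), (1, 4). Count: 2.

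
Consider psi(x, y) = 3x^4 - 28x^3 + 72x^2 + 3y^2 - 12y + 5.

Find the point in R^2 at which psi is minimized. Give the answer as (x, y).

(0, 2)

psi(x,y) separates as P(x) + Q(y) + 5, so its minimum is min P + min Q + 5.
P'(x) = 12x(x - 4)(x - 3) vanishes at x ∈ {0, 3, 4}; Q'(y) = 6y - 12 vanishes at y ∈ {2}.
Local minima of P (where P''>0): P(0)=0, P(4)=128. Local minima of Q: Q(2)=-12.
So the global minimum of psi is P(0) + Q(2) + 5 = 0 − 12 + 5 = -7, attained at (0, 2).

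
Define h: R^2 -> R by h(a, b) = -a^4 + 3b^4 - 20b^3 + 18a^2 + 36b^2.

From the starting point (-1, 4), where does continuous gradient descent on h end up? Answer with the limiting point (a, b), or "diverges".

h is separable, so gradient descent decouples: a follows -∂h/∂a, b follows -∂h/∂b.
∂h/∂a = -4a(a - 3)(a + 3); at a=-1 this is -32, so a increases.
∂h/∂b = 12b(b - 3)(b - 2); at b=4 this is 96, so b decreases.
a converges to its nearest critical value 0 (a local min of the a-part); b converges to 3. The iterate converges to (0, 3).

(0, 3)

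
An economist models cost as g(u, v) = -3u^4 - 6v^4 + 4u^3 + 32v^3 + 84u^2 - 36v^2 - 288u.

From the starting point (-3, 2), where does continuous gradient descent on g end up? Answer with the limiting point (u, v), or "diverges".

g is separable, so gradient descent decouples: u follows -∂g/∂u, v follows -∂g/∂v.
∂g/∂u = -12(u - 3)(u - 2)(u + 4); at u=-3 this is -360, so u increases.
∂g/∂v = -24v(v - 3)(v - 1); at v=2 this is 48, so v decreases.
u converges to its nearest critical value 2 (a local min of the u-part); v converges to 1. The iterate converges to (2, 1).

(2, 1)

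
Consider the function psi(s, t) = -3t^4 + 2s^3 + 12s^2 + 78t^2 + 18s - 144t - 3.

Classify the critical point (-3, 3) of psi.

The mixed partial ∂²psi/∂s∂t is 0, so the Hessian at any point is diag(psi_ss, psi_tt) = diag(12(s + 2), 12(-3t^2 + 13)).
At (-3, 3): H = diag(-12, -168).
Both eigenvalues are negative, so H is negative definite: a local maximum.

local maximum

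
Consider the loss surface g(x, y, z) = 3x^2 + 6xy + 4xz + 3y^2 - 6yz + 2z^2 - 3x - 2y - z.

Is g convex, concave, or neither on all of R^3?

neither

g is quadratic, so its Hessian is the constant matrix H = [[6, 6, 4], [6, 6, -6], [4, -6, 4]].
Leading principal minors: 6, 0, -600.
Neither pattern holds ⇒ H is indefinite ⇒ neither convex nor concave.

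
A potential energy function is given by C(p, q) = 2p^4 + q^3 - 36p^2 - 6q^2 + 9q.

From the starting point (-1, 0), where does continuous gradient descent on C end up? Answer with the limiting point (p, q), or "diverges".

diverges

C is separable, so gradient descent decouples: p follows -∂C/∂p, q follows -∂C/∂q.
∂C/∂p = 8p(p - 3)(p + 3); at p=-1 this is 64, so p decreases.
∂C/∂q = 3(q - 3)(q - 1); at q=0 this is 9, so q decreases.
The q-coordinate has no critical point in that direction and runs off to infinity.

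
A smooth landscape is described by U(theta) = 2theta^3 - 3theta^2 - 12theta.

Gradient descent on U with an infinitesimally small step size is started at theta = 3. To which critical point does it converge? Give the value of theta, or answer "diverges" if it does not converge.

U'(theta) = 6(theta - 2)(theta + 1), so U'(3) = 24.
Gradient descent moves in the -U' direction, i.e. theta is decreasing.
The nearest critical point in that direction is theta = 2, where U'' = 18 > 0 (a local minimum). The iterate converges there.

2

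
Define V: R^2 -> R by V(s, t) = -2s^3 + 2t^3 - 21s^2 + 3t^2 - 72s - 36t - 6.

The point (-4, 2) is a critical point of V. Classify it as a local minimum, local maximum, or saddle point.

The mixed partial ∂²V/∂s∂t is 0, so the Hessian at any point is diag(V_ss, V_tt) = diag(-6(2s + 7), 6(2t + 1)).
At (-4, 2): H = diag(6, 30).
Both eigenvalues are positive, so H is positive definite: a local minimum.

local minimum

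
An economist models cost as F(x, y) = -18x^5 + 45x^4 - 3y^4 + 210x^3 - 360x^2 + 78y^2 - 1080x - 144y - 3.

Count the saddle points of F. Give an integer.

6

F separates as a function of x plus a function of y, so ∇F=0 decouples.
∂F/∂x = -90(x - 3)(x - 2)(x + 1)(x + 2) = 0 at x ∈ {-2, -1, 2, 3}; ∂F/∂y = -12(y - 3)(y - 1)(y + 4) = 0 at y ∈ {-4, 1, 3}.
The Hessian is diagonal: diag(F_xx, F_yy). Second derivatives: F_xx(-2)=1800, F_xx(-1)=-1080, F_xx(2)=1080, F_xx(3)=-1800; F_yy(-4)=-420, F_yy(1)=120, F_yy(3)=-168.
Saddle points occur where the two diagonal entries have opposite signs: (-2, -4), (-2, 3), (-1, 1), (2, -4), (2, 3), (3, 1). Count: 6.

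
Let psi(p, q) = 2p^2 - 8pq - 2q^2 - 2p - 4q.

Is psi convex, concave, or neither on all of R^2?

neither

psi is quadratic, so its Hessian is the constant matrix H = [[4, -8], [-8, -4]].
det(H) = -80, tr(H) = 0.
det(H) < 0, so H is indefinite: neither convex nor concave.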